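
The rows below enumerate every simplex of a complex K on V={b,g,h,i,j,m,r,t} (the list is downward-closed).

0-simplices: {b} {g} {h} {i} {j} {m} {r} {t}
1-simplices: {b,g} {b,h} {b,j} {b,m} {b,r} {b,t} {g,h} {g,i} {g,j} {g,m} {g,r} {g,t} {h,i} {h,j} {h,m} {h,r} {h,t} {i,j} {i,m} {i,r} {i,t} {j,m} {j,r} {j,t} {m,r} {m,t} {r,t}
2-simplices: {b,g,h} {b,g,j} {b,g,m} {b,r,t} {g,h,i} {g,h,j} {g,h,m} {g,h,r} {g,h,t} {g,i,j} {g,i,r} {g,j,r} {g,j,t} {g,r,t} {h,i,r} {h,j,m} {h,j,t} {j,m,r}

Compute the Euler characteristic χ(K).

n_0=8 n_1=27 n_2=18
χ=+8−27+18=-1

χ(K)=-1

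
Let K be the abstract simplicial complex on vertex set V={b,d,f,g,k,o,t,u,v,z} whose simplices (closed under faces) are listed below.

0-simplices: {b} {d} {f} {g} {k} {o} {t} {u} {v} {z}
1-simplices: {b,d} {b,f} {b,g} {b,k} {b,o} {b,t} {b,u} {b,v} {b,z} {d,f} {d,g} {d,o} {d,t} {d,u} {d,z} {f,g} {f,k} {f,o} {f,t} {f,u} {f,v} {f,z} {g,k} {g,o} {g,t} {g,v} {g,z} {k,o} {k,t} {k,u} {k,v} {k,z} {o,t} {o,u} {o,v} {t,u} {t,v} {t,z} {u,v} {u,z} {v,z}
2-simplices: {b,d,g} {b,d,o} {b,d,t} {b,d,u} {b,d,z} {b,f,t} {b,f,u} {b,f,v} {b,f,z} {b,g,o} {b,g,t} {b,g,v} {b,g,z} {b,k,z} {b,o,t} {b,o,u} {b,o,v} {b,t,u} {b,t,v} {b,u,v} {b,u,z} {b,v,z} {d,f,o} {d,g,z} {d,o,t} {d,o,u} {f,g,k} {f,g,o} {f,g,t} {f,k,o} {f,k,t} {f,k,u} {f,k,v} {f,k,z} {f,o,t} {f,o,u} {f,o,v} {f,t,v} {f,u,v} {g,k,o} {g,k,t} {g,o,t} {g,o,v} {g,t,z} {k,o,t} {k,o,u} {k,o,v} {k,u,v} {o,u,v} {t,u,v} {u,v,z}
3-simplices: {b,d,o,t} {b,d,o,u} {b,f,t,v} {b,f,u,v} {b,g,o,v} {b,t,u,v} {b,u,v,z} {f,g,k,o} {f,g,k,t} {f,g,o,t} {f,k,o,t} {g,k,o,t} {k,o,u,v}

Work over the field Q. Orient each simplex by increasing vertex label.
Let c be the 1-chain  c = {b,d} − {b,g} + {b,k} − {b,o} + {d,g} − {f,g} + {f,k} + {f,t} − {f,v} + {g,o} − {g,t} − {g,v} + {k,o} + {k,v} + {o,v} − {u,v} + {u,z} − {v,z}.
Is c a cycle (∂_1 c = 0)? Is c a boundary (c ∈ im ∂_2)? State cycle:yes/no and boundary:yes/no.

n_0=10 n_1=41 n_2=51 n_3=13  [Q]
∂1: piv[bd,bf,bg,bk,bo,bt,bu,bv,bz] rk=9  ker:df,dg,do,dt,du,dz,fg,fk,fo,ft,fu,fv,fz,gk,go,gt,gv,gz,ko,kt,ku,kv,kz,ot,ou,ov,tu,tv,tz,uv,uz,vz
∂2: piv[bdg,bdo,bdt,bdu,bdz,bft,bfu,bfv,bfz,bgo,bgt,bgv,bgz,bkz,bot,bou,bov,btu,btv,buv,buz,bvz,dfo,fgk,fgo,fgt,fko,fkt,fku,fkv,fkz,gtz] rk=32  ker:dgz,dot,dou,fot,fou,fov,ftv,fuv,gko,gkt,got,gov,kot,kou,kov,kuv,ouv,tuv,uvz
∂3: piv[bdot,bdou,bftv,bfuv,bgov,btuv,buvz,fgko,fgkt,fgot,fkot,kouv] rk=12  ker:gkot
∂1c = 0
c vs im∂2: reduces to 0 ⇒ boundary

cycle:yes boundary:yes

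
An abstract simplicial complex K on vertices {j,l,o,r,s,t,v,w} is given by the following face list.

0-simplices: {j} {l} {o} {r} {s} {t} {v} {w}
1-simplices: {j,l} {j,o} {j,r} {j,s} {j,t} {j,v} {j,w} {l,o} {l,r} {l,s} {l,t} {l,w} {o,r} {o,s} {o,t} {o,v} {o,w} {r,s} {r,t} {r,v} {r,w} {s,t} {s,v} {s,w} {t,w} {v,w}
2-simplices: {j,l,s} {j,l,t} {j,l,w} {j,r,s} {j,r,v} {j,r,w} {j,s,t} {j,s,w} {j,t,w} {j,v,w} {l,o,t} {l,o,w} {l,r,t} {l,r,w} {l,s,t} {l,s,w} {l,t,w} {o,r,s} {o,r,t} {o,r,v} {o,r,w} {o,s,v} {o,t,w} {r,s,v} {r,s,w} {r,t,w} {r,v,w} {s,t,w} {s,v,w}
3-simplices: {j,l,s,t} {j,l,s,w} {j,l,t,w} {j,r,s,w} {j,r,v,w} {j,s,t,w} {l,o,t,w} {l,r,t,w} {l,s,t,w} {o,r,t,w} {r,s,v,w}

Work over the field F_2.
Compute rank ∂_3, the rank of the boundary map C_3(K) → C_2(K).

rank∂_3=10

n_0=8 n_1=26 n_2=29 n_3=11  [Z2]
∂1: piv[jl,jo,jr,js,jt,jv,jw] rk=7  ker:lo,lr,ls,lt,lw,or,os,ot,ov,ow,rs,rt,rv,rw,st,sv,sw,tw,vw
∂2: piv[jls,jlt,jlw,jrs,jrv,jrw,jst,jsw,jtw,jvw,lot,low,lrt,lrw,ors,ort,orv,osv] rk=18  ker:lst,lsw,ltw,orw,otw,rsv,rsw,rtw,rvw,stw,svw
∂3: piv[jlst,jlsw,jltw,jrsw,jrvw,jstw,lotw,lrtw,ortw,rsvw] rk=10  ker:lstw
rk∂_3=10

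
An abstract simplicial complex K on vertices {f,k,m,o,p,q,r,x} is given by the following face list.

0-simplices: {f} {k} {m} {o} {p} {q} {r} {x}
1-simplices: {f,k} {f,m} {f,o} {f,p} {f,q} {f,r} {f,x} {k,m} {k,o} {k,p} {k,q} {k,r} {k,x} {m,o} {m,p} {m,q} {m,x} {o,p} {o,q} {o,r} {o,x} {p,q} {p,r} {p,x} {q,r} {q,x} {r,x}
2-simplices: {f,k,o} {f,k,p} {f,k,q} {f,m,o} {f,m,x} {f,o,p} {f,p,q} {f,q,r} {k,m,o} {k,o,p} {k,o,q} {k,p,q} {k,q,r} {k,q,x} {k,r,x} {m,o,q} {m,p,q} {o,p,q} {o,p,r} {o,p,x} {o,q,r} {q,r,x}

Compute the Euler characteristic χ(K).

χ(K)=3

n_0=8 n_1=27 n_2=22
χ=+8−27+22=3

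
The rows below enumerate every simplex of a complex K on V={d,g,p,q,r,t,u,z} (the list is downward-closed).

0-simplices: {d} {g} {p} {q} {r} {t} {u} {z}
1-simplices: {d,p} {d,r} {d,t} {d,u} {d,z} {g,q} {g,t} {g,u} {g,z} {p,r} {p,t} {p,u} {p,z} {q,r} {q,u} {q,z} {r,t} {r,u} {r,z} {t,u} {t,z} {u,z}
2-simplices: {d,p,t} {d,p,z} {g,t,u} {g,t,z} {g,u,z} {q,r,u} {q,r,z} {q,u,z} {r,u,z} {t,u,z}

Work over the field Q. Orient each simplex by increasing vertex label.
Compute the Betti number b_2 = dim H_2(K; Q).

b_2=2

n_0=8 n_1=22 n_2=10  [Q]
∂1: piv[dp,dr,dt,du,dz,gq,gt] rk=7  ker:gu,gz,pr,pt,pu,pz,qr,qu,qz,rt,ru,rz,tu,tz,uz
∂2: piv[dpt,dpz,gtu,gtz,guz,qru,qrz,quz] rk=8  ker:ruz,tuz
b_2=(10−8)−0=2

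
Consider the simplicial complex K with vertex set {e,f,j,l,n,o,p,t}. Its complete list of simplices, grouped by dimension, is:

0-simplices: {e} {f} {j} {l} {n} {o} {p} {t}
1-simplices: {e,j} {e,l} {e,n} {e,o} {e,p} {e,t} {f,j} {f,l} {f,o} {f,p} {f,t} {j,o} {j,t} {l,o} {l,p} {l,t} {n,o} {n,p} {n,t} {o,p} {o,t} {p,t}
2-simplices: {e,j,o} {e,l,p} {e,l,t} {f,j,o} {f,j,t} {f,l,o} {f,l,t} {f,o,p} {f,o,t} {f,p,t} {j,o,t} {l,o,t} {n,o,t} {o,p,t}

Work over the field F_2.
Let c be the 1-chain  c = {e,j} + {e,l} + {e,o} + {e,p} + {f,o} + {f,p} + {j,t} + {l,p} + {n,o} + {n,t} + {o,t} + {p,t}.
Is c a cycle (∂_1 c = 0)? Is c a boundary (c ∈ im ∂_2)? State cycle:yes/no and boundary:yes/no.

cycle:yes boundary:yes

n_0=8 n_1=22 n_2=14  [Z2]
∂1: piv[ej,el,en,eo,ep,et,fj] rk=7  ker:fl,fo,fp,ft,jo,jt,lo,lp,lt,no,np,nt,op,ot,pt
∂2: piv[ejo,elp,elt,fjo,fjt,flo,flt,fop,fot,fpt,not] rk=11  ker:jot,lot,opt
∂1c = 0
c vs im∂2: reduces to 0 ⇒ boundary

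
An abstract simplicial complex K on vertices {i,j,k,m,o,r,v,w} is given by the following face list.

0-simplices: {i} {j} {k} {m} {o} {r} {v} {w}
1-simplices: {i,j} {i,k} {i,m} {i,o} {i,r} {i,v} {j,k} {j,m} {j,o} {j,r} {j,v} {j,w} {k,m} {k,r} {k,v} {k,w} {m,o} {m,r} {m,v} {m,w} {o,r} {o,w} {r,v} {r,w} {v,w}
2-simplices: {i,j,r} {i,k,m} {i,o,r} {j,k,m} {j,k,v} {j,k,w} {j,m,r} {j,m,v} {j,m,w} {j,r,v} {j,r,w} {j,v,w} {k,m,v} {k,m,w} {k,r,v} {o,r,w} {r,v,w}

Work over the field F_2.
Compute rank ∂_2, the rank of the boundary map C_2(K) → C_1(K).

n_0=8 n_1=25 n_2=17  [Z2]
∂1: piv[ij,ik,im,io,ir,iv,jw] rk=7  ker:jk,jm,jo,jr,jv,km,kr,kv,kw,mo,mr,mv,mw,or,ow,rv,rw,vw
∂2: piv[ijr,ikm,ior,jkm,jkv,jkw,jmr,jmv,jmw,jrv,jrw,jvw,krv,orw] rk=14  ker:kmv,kmw,rvw
rk∂_2=14

rank∂_2=14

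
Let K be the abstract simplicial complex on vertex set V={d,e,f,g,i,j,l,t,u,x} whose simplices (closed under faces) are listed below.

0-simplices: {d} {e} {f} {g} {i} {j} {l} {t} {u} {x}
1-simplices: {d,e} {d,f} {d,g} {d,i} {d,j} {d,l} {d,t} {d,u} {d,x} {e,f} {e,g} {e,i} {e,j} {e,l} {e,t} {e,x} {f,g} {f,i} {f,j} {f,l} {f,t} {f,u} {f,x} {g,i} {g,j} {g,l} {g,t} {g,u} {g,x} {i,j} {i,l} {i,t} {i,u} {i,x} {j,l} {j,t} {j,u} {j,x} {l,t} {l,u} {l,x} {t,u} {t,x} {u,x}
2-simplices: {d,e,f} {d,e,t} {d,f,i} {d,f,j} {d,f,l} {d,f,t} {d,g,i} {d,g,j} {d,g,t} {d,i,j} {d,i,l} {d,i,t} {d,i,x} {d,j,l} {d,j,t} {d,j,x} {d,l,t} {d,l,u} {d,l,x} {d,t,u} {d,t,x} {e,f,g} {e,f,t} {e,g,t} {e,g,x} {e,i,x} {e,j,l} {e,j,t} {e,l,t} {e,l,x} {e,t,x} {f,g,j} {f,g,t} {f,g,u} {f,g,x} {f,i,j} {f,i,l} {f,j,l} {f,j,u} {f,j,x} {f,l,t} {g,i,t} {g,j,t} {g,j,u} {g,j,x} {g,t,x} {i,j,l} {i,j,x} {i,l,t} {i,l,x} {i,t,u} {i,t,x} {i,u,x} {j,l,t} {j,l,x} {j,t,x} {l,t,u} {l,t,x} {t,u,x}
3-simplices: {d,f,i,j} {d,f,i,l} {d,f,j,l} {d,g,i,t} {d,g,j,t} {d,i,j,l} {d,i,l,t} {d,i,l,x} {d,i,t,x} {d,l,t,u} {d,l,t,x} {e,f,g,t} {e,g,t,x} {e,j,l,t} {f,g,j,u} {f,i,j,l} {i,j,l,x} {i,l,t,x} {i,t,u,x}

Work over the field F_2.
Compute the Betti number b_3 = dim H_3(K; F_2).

n_0=10 n_1=44 n_2=59 n_3=19  [Z2]
∂1: piv[de,df,dg,di,dj,dl,dt,du,dx] rk=9  ker:ef,eg,ei,ej,el,et,ex,fg,fi,fj,fl,ft,fu,fx,gi,gj,gl,gt,gu,gx,ij,il,it,iu,ix,jl,jt,ju,jx,lt,lu,lx,tu,tx,ux
∂2: piv[def,det,dfi,dfj,dfl,dft,dgi,dgj,dgt,dij,dil,dit,dix,djl,djt,djx,dlt,dlu,dlx,dtu,dtx,efg,egt,egx,eix,ejl,ejt,elx,fgu,fgx,fju,itu,iux] rk=33  ker:eft,elt,etx,fgj,fgt,fij,fil,fjl,fjx,flt,git,gjt,gju,gjx,gtx,ijl,ijx,ilt,ilx,itx,jlt,jlx,jtx,ltu,ltx,tux
∂3: piv[dfij,dfil,dfjl,dgit,dgjt,dijl,dilt,dilx,ditx,dltu,dltx,efgt,egtx,ejlt,fgju,ijlx,itux] rk=17  ker:fijl,iltx
b_3=(19−17)−0=2

b_3=2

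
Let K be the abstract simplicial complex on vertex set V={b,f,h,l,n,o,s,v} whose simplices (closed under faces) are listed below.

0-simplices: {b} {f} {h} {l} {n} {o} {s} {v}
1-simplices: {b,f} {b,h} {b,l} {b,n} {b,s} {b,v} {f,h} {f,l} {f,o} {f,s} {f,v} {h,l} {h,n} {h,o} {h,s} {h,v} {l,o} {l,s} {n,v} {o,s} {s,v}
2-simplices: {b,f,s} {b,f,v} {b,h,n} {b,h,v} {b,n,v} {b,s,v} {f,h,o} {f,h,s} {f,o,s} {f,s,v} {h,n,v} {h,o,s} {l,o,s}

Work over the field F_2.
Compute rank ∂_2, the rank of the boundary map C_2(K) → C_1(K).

rank∂_2=10

n_0=8 n_1=21 n_2=13  [Z2]
∂1: piv[bf,bh,bl,bn,bs,bv,fo] rk=7  ker:fh,fl,fs,fv,hl,hn,ho,hs,hv,lo,ls,nv,os,sv
∂2: piv[bfs,bfv,bhn,bhv,bnv,bsv,fho,fhs,fos,los] rk=10  ker:fsv,hnv,hos
rk∂_2=10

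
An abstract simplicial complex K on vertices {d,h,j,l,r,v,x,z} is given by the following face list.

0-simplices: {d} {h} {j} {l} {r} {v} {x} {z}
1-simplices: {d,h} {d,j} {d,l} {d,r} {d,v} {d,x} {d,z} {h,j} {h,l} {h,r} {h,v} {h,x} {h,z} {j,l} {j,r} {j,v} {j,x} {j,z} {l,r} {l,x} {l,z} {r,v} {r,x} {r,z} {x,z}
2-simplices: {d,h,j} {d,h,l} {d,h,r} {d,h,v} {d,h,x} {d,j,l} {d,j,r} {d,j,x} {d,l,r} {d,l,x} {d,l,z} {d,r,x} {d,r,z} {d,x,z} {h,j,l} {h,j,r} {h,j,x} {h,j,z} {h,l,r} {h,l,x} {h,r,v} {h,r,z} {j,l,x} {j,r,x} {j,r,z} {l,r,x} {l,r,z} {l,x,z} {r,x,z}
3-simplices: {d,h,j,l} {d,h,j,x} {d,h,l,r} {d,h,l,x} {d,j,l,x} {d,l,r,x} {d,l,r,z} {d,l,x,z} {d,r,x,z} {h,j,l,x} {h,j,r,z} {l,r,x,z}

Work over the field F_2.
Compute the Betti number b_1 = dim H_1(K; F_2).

b_1=1

n_0=8 n_1=25 n_2=29 n_3=12  [Z2]
∂1: piv[dh,dj,dl,dr,dv,dx,dz] rk=7  ker:hj,hl,hr,hv,hx,hz,jl,jr,jv,jx,jz,lr,lx,lz,rv,rx,rz,xz
∂2: piv[dhj,dhl,dhr,dhv,dhx,djl,djr,djx,dlr,dlx,dlz,drx,drz,dxz,hjz,hrv,hrz] rk=17  ker:hjl,hjr,hjx,hlr,hlx,jlx,jrx,jrz,lrx,lrz,lxz,rxz
∂3: piv[dhjl,dhjx,dhlr,dhlx,djlx,dlrx,dlrz,dlxz,drxz,hjrz] rk=10  ker:hjlx,lrxz
b_1=(25−7)−17=1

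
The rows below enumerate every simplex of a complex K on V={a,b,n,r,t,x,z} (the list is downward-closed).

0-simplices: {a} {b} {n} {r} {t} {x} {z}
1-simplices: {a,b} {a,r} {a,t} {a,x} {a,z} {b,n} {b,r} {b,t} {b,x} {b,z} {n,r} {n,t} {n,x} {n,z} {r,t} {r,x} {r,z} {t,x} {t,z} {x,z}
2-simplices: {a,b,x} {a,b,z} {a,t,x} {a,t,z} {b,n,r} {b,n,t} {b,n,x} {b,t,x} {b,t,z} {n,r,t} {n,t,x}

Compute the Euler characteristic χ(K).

n_0=7 n_1=20 n_2=11
χ=+7−20+11=-2

χ(K)=-2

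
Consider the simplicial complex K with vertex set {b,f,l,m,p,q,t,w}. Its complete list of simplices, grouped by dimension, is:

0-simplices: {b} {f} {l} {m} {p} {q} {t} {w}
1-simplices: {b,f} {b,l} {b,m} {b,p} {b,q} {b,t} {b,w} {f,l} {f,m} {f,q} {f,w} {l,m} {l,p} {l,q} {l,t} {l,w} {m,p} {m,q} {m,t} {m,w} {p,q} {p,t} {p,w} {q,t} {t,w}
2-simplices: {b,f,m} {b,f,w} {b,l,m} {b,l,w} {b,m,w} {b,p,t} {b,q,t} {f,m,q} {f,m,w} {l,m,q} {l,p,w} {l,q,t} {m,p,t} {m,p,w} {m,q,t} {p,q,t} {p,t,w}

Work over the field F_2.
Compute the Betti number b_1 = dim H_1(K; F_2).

b_1=2

n_0=8 n_1=25 n_2=17  [Z2]
∂1: piv[bf,bl,bm,bp,bq,bt,bw] rk=7  ker:fl,fm,fq,fw,lm,lp,lq,lt,lw,mp,mq,mt,mw,pq,pt,pw,qt,tw
∂2: piv[bfm,bfw,blm,blw,bmw,bpt,bqt,fmq,lmq,lpw,lqt,mpt,mpw,mqt,pqt,ptw] rk=16  ker:fmw
b_1=(25−7)−16=2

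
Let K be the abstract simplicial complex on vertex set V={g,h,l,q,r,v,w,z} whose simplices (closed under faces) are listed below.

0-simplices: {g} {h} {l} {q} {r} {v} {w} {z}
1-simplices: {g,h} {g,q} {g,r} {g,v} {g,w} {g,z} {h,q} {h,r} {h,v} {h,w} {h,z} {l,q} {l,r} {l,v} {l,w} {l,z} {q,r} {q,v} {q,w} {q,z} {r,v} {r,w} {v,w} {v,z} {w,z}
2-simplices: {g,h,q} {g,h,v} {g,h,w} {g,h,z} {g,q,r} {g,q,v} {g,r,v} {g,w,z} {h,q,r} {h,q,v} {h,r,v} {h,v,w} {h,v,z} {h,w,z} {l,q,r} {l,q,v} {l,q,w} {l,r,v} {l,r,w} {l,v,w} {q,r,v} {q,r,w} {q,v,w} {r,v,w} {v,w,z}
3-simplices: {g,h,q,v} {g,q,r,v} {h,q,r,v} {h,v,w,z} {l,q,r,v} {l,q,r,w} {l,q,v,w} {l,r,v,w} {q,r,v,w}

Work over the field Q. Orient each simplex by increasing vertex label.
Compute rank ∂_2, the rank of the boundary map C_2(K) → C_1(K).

n_0=8 n_1=25 n_2=25 n_3=9  [Q]
∂1: piv[gh,gq,gr,gv,gw,gz,lq] rk=7  ker:hq,hr,hv,hw,hz,lr,lv,lw,lz,qr,qv,qw,qz,rv,rw,vw,vz,wz
∂2: piv[ghq,ghv,ghw,ghz,gqr,gqv,grv,gwz,hqr,hvw,hvz,lqr,lqv,lqw,lrw,lvw] rk=16  ker:hqv,hrv,hwz,lrv,qrv,qrw,qvw,rvw,vwz
∂3: piv[ghqv,gqrv,hqrv,hvwz,lqrv,lqrw,lqvw,lrvw] rk=8  ker:qrvw
rk∂_2=16

rank∂_2=16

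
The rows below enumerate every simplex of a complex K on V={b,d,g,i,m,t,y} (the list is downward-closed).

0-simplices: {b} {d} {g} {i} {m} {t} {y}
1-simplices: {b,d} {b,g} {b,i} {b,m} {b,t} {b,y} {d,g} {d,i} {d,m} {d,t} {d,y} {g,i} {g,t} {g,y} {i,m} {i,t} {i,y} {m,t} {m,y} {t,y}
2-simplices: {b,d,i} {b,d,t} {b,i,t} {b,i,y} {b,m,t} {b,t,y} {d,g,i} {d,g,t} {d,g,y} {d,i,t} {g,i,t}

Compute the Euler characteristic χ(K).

χ(K)=-2

n_0=7 n_1=20 n_2=11
χ=+7−20+11=-2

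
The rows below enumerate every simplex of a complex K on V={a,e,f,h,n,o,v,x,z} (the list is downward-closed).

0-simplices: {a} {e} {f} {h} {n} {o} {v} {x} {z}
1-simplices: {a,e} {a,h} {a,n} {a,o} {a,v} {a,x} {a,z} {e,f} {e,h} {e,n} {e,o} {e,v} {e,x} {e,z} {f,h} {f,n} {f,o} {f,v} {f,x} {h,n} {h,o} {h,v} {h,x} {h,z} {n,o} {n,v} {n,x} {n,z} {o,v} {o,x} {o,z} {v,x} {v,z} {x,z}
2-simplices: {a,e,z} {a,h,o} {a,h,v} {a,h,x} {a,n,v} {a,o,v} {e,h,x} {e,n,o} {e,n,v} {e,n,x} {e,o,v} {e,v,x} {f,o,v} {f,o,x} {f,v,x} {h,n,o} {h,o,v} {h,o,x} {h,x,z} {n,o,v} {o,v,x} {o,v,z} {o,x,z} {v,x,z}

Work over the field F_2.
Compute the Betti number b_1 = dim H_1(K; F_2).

b_1=6

n_0=9 n_1=34 n_2=24  [Z2]
∂1: piv[ae,ah,an,ao,av,ax,az,ef] rk=8  ker:eh,en,eo,ev,ex,ez,fh,fn,fo,fv,fx,hn,ho,hv,hx,hz,no,nv,nx,nz,ov,ox,oz,vx,vz,xz
∂2: piv[aez,aho,ahv,ahx,anv,aov,ehx,eno,env,enx,eov,evx,fov,fox,fvx,hno,hox,hxz,ovz,oxz] rk=20  ker:hov,nov,ovx,vxz
b_1=(34−8)−20=6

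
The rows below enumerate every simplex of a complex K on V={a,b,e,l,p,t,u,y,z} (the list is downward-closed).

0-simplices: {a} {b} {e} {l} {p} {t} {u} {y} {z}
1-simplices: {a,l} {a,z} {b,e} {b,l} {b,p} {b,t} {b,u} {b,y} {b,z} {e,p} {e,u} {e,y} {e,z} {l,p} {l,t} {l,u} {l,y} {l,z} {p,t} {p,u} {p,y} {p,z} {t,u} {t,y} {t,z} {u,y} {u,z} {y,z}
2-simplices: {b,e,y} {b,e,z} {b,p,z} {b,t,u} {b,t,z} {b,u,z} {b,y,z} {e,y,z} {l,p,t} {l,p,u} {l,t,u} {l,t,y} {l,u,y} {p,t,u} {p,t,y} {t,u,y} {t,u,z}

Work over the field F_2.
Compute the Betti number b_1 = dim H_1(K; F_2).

b_1=7

n_0=9 n_1=28 n_2=17  [Z2]
∂1: piv[al,az,be,bl,bp,bt,bu,by] rk=8  ker:bz,ep,eu,ey,ez,lp,lt,lu,ly,lz,pt,pu,py,pz,tu,ty,tz,uy,uz,yz
∂2: piv[bey,bez,bpz,btu,btz,buz,byz,lpt,lpu,ltu,lty,luy,pty] rk=13  ker:eyz,ptu,tuy,tuz
b_1=(28−8)−13=7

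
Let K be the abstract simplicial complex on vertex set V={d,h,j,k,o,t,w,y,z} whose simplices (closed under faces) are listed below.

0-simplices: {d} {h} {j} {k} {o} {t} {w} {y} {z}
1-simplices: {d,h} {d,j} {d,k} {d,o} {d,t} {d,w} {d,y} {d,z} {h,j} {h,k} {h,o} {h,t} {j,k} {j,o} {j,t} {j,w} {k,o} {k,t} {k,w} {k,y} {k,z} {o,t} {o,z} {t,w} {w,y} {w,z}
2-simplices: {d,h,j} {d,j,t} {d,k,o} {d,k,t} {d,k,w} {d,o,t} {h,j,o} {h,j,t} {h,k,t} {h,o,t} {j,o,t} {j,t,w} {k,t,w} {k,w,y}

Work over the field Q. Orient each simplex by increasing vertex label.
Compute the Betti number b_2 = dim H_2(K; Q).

b_2=1

n_0=9 n_1=26 n_2=14  [Q]
∂1: piv[dh,dj,dk,do,dt,dw,dy,dz] rk=8  ker:hj,hk,ho,ht,jk,jo,jt,jw,ko,kt,kw,ky,kz,ot,oz,tw,wy,wz
∂2: piv[dhj,djt,dko,dkt,dkw,dot,hjo,hjt,hkt,hot,jtw,ktw,kwy] rk=13  ker:jot
b_2=(14−13)−0=1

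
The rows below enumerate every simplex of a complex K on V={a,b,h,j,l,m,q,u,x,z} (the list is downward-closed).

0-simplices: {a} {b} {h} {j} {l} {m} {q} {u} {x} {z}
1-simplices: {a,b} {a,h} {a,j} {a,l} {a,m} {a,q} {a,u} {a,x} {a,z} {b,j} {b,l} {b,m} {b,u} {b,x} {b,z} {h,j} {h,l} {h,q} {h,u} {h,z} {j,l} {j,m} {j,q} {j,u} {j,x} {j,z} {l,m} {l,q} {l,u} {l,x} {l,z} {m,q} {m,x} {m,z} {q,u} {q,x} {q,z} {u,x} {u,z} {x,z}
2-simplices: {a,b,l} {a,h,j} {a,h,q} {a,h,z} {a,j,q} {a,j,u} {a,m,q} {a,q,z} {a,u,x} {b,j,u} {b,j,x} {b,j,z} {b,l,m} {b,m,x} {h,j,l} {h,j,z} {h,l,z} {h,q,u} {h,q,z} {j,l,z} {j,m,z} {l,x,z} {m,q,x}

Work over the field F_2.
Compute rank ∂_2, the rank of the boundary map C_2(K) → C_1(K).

n_0=10 n_1=40 n_2=23  [Z2]
∂1: piv[ab,ah,aj,al,am,aq,au,ax,az] rk=9  ker:bj,bl,bm,bu,bx,bz,hj,hl,hq,hu,hz,jl,jm,jq,ju,jx,jz,lm,lq,lu,lx,lz,mq,mx,mz,qu,qx,qz,ux,uz,xz
∂2: piv[abl,ahj,ahq,ahz,ajq,aju,amq,aqz,aux,bju,bjx,bjz,blm,bmx,hjl,hjz,hlz,hqu,jmz,lxz,mqx] rk=21  ker:hqz,jlz
rk∂_2=21

rank∂_2=21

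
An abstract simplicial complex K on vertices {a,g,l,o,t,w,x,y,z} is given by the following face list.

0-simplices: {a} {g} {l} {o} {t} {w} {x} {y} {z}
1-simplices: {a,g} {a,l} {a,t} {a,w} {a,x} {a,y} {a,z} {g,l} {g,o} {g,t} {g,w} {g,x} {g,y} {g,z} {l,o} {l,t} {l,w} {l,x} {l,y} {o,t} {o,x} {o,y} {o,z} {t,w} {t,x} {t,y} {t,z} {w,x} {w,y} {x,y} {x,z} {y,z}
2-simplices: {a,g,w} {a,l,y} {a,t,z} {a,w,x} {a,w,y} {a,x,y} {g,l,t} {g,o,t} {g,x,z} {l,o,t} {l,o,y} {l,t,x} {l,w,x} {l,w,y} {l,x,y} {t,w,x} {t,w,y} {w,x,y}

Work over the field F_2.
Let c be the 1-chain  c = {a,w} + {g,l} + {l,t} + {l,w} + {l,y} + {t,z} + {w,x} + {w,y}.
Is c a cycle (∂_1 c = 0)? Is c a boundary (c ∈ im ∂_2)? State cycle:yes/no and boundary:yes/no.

cycle:no boundary:no

n_0=9 n_1=32 n_2=18  [Z2]
∂1: piv[ag,al,at,aw,ax,ay,az,go] rk=8  ker:gl,gt,gw,gx,gy,gz,lo,lt,lw,lx,ly,ot,ox,oy,oz,tw,tx,ty,tz,wx,wy,xy,xz,yz
∂2: piv[agw,aly,atz,awx,awy,axy,glt,got,gxz,lot,loy,ltx,lwx,lwy,twx,twy] rk=16  ker:lxy,wxy
∂1c = {a} + {g} + {x} + {z}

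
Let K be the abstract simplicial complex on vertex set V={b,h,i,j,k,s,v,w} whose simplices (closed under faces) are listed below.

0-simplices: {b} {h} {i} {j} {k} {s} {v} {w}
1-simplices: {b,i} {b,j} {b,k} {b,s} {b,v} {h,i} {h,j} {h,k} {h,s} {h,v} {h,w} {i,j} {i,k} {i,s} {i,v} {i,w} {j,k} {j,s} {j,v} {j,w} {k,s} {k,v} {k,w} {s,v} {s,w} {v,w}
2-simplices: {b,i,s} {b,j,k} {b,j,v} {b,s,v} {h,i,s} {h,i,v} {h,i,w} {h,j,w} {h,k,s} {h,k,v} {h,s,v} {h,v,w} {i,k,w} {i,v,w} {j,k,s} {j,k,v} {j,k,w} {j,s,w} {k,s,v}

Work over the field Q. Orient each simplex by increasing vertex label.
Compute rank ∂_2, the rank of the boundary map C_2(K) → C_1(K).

n_0=8 n_1=26 n_2=19  [Q]
∂1: piv[bi,bj,bk,bs,bv,hi,hw] rk=7  ker:hj,hk,hs,hv,ij,ik,is,iv,iw,jk,js,jv,jw,ks,kv,kw,sv,sw,vw
∂2: piv[bis,bjk,bjv,bsv,his,hiv,hiw,hjw,hks,hkv,hsv,hvw,ikw,jks,jkv,jkw,jsw] rk=17  ker:ivw,ksv
rk∂_2=17

rank∂_2=17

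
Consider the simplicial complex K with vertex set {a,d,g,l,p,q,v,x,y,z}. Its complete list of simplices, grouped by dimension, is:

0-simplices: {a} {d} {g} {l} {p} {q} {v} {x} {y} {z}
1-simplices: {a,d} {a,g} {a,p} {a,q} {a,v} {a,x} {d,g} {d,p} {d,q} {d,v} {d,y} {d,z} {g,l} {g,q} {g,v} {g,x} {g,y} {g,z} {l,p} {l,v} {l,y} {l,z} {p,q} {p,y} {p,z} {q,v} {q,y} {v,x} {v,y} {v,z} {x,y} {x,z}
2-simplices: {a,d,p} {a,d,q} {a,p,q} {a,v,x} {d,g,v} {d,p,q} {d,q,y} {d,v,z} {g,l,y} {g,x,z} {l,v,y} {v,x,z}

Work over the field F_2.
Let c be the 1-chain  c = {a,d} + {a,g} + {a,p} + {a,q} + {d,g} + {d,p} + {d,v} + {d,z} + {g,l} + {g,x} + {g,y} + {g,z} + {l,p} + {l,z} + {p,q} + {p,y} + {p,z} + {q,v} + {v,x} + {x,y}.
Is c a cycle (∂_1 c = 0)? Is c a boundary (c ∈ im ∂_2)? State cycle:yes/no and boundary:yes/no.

cycle:no boundary:no

n_0=10 n_1=32 n_2=12  [Z2]
∂1: piv[ad,ag,ap,aq,av,ax,dy,dz,gl] rk=9  ker:dg,dp,dq,dv,gq,gv,gx,gy,gz,lp,lv,ly,lz,pq,py,pz,qv,qy,vx,vy,vz,xy,xz
∂2: piv[adp,adq,apq,avx,dgv,dqy,dvz,gly,gxz,lvy,vxz] rk=11  ker:dpq
∂1c = {d} + {l} + {q} + {v} + {x} + {y}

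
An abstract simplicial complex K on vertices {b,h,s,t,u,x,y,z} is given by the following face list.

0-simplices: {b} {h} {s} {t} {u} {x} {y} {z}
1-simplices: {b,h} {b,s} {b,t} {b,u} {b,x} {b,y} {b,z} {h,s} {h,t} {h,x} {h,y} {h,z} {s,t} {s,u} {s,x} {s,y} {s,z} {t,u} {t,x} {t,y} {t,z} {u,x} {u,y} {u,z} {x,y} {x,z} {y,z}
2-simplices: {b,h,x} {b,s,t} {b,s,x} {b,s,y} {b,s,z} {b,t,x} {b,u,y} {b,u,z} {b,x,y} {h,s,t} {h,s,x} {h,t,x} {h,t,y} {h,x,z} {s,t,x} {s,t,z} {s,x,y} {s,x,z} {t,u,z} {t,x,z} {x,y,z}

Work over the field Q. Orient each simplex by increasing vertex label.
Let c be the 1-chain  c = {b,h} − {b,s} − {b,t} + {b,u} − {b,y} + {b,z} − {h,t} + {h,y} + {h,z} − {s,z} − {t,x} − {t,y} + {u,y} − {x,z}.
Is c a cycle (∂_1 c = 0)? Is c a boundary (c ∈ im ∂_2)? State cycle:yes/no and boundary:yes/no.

cycle:yes boundary:yes

n_0=8 n_1=27 n_2=21  [Q]
∂1: piv[bh,bs,bt,bu,bx,by,bz] rk=7  ker:hs,ht,hx,hy,hz,st,su,sx,sy,sz,tu,tx,ty,tz,ux,uy,uz,xy,xz,yz
∂2: piv[bhx,bst,bsx,bsy,bsz,btx,buy,buz,bxy,hst,hsx,hty,hxz,stz,sxz,tuz,xyz] rk=17  ker:htx,stx,sxy,txz
∂1c = 0
c vs im∂2: reduces to 0 ⇒ boundary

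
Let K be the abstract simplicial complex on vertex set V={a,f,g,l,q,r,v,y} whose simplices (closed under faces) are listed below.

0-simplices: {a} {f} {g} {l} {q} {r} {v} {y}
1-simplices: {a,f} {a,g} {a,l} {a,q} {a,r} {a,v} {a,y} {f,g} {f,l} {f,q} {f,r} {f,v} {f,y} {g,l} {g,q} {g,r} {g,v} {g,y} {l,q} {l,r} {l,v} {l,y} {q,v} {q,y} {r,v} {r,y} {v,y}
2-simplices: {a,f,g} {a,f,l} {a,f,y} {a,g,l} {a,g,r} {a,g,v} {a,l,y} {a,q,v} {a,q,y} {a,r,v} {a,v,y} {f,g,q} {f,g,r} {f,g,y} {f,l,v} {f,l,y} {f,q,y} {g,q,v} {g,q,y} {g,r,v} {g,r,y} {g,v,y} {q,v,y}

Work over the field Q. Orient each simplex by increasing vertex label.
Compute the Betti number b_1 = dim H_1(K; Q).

b_1=3

n_0=8 n_1=27 n_2=23  [Q]
∂1: piv[af,ag,al,aq,ar,av,ay] rk=7  ker:fg,fl,fq,fr,fv,fy,gl,gq,gr,gv,gy,lq,lr,lv,ly,qv,qy,rv,ry,vy
∂2: piv[afg,afl,afy,agl,agr,agv,aly,aqv,aqy,arv,avy,fgq,fgr,fgy,flv,fqy,gry] rk=17  ker:fly,gqv,gqy,grv,gvy,qvy
b_1=(27−7)−17=3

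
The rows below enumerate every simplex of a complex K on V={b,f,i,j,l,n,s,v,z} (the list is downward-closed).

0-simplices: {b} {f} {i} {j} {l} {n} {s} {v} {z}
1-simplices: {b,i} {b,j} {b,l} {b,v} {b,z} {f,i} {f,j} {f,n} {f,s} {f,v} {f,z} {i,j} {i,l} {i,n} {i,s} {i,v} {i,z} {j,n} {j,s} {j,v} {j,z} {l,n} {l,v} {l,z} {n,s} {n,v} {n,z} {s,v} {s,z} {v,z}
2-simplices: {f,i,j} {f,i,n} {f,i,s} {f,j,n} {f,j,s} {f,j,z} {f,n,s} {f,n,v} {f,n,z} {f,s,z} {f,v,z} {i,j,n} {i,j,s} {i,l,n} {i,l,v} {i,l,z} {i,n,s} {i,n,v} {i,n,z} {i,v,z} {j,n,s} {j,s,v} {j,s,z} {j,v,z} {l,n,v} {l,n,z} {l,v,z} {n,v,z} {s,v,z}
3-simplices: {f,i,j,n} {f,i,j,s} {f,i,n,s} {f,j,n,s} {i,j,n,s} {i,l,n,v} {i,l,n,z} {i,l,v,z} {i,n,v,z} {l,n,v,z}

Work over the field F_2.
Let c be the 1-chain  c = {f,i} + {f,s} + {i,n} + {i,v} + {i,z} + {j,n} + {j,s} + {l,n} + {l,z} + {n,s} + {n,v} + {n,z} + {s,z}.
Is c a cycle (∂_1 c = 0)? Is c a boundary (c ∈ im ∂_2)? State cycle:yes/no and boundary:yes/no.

cycle:yes boundary:yes

n_0=9 n_1=30 n_2=29 n_3=10  [Z2]
∂1: piv[bi,bj,bl,bv,bz,fi,fn,fs] rk=8  ker:fj,fv,fz,ij,il,in,is,iv,iz,jn,js,jv,jz,ln,lv,lz,ns,nv,nz,sv,sz,vz
∂2: piv[fij,fin,fis,fjn,fjs,fjz,fns,fnv,fnz,fsz,fvz,iln,ilv,ilz,inv,inz,jsv,jvz] rk=18  ker:ijn,ijs,ins,ivz,jns,jsz,lnv,lnz,lvz,nvz,svz
∂3: piv[fijn,fijs,fins,fjns,ilnv,ilnz,ilvz,invz] rk=8  ker:ijns,lnvz
∂1c = 0
c vs im∂2: reduces to 0 ⇒ boundary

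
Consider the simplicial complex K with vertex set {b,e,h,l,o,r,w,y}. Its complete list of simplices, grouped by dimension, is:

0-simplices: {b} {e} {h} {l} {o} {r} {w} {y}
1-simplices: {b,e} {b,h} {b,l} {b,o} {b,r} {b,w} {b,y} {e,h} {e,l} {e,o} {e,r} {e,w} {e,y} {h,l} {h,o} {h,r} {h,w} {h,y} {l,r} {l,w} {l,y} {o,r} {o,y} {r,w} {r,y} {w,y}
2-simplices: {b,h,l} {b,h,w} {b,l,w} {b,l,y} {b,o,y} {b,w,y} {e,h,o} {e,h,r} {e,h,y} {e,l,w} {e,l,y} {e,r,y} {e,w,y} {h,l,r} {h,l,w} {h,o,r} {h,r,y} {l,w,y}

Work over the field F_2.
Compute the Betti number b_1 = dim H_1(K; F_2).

b_1=5

n_0=8 n_1=26 n_2=18  [Z2]
∂1: piv[be,bh,bl,bo,br,bw,by] rk=7  ker:eh,el,eo,er,ew,ey,hl,ho,hr,hw,hy,lr,lw,ly,or,oy,rw,ry,wy
∂2: piv[bhl,bhw,blw,bly,boy,bwy,eho,ehr,ehy,elw,ely,ery,hlr,hor] rk=14  ker:ewy,hlw,hry,lwy
b_1=(26−7)−14=5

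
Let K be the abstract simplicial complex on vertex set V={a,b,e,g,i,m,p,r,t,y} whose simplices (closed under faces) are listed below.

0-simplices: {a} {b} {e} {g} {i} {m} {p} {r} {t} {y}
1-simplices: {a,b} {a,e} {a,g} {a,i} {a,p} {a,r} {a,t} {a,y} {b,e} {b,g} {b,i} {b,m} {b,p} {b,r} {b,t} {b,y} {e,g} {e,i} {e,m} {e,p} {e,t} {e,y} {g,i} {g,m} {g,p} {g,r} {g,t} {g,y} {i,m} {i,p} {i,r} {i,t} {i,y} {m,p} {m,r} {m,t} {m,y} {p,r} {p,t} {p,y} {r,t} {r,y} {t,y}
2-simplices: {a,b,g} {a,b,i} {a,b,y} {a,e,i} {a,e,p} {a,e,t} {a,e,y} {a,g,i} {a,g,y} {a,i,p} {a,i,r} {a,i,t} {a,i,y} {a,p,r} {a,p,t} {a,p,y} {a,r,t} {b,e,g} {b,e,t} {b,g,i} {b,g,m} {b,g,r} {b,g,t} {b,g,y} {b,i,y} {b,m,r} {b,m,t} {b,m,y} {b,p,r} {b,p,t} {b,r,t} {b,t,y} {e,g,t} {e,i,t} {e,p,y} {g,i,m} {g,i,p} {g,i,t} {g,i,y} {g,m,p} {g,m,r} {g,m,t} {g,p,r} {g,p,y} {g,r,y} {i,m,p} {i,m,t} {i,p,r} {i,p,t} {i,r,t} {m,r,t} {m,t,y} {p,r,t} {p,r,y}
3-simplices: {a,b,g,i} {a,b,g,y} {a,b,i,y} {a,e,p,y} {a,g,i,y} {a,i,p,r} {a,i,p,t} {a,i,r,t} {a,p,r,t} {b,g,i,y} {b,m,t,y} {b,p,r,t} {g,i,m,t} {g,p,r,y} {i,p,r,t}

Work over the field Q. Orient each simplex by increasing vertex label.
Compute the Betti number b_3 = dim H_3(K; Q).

n_0=10 n_1=43 n_2=54 n_3=15  [Q]
∂1: piv[ab,ae,ag,ai,ap,ar,at,ay,bm] rk=9  ker:be,bg,bi,bp,br,bt,by,eg,ei,em,ep,et,ey,gi,gm,gp,gr,gt,gy,im,ip,ir,it,iy,mp,mr,mt,my,pr,pt,py,rt,ry,ty
∂2: piv[abg,abi,aby,aei,aep,aet,aey,agi,agy,aip,air,ait,aiy,apr,apt,apy,art,beg,bet,bgm,bgr,bgt,bmr,bmt,bmy,bpr,bpt,bty,gim,gip,git,gmp,gry] rk=33  ker:bgi,bgy,biy,brt,egt,eit,epy,giy,gmr,gmt,gpr,gpy,imp,imt,ipr,ipt,irt,mrt,mty,prt,pry
∂3: piv[abgi,abgy,abiy,aepy,agiy,aipr,aipt,airt,aprt,bmty,bprt,gimt,gpry] rk=13  ker:bgiy,iprt
b_3=(15−13)−0=2

b_3=2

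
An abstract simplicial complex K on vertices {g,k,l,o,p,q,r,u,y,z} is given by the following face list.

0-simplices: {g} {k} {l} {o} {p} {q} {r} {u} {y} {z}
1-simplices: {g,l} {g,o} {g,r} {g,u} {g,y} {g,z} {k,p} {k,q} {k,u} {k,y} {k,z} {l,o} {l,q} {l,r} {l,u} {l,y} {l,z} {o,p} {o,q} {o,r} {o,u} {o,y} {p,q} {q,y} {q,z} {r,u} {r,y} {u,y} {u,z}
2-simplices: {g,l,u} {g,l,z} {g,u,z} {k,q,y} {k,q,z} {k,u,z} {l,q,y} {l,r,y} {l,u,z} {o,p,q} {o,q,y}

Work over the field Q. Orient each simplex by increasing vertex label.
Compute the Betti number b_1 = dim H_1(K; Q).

b_1=10

n_0=10 n_1=29 n_2=11  [Q]
∂1: piv[gl,go,gr,gu,gy,gz,kp,kq,ku] rk=9  ker:ky,kz,lo,lq,lr,lu,ly,lz,op,oq,or,ou,oy,pq,qy,qz,ru,ry,uy,uz
∂2: piv[glu,glz,guz,kqy,kqz,kuz,lqy,lry,opq,oqy] rk=10  ker:luz
b_1=(29−9)−10=10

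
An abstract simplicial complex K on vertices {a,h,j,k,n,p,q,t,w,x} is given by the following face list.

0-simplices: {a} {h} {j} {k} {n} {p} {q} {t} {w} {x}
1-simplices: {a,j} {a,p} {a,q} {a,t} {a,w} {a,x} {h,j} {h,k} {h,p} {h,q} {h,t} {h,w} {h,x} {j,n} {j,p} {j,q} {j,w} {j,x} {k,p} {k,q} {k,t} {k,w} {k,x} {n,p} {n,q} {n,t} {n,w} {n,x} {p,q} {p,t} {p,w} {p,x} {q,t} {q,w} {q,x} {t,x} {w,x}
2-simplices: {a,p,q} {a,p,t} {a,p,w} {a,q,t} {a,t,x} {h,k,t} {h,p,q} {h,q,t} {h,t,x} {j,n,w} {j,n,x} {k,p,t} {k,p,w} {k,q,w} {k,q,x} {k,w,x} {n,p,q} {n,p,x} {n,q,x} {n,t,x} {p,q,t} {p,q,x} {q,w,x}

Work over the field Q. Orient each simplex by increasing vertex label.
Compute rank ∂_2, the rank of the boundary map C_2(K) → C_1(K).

rank∂_2=20

n_0=10 n_1=37 n_2=23  [Q]
∂1: piv[aj,ap,aq,at,aw,ax,hj,hk,jn] rk=9  ker:hp,hq,ht,hw,hx,jp,jq,jw,jx,kp,kq,kt,kw,kx,np,nq,nt,nw,nx,pq,pt,pw,px,qt,qw,qx,tx,wx
∂2: piv[apq,apt,apw,aqt,atx,hkt,hpq,hqt,htx,jnw,jnx,kpt,kpw,kqw,kqx,kwx,npq,npx,nqx,ntx] rk=20  ker:pqt,pqx,qwx
rk∂_2=20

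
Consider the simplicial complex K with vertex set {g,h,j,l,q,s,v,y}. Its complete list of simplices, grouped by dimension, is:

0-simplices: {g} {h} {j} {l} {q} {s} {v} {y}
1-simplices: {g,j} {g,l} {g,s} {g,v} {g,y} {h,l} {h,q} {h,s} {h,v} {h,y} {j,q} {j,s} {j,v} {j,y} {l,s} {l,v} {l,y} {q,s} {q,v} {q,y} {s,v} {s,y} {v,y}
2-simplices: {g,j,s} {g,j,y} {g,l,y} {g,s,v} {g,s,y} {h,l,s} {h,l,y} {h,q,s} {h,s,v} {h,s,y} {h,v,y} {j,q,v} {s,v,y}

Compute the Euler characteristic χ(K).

n_0=8 n_1=23 n_2=13
χ=+8−23+13=-2

χ(K)=-2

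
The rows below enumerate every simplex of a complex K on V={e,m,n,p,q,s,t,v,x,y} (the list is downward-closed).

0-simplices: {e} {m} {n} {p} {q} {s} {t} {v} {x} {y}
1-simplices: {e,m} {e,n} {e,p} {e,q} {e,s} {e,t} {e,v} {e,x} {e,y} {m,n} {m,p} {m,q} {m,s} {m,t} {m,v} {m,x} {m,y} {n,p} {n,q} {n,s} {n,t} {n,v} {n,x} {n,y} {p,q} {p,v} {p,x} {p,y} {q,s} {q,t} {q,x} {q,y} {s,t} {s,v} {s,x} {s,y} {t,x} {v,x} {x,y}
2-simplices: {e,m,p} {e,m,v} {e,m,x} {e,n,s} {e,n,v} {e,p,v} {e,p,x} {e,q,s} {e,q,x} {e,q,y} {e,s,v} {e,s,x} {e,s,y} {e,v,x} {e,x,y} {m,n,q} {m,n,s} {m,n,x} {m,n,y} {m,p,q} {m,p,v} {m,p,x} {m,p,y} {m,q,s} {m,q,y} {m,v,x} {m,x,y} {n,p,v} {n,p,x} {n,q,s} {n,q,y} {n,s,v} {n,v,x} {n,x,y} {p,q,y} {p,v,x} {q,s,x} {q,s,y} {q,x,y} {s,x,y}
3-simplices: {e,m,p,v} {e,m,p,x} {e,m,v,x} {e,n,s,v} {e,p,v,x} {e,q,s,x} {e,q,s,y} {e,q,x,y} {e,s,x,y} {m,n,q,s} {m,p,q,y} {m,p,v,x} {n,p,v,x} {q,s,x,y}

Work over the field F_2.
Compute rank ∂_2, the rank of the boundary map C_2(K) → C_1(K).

n_0=10 n_1=39 n_2=40 n_3=14  [Z2]
∂1: piv[em,en,ep,eq,es,et,ev,ex,ey] rk=9  ker:mn,mp,mq,ms,mt,mv,mx,my,np,nq,ns,nt,nv,nx,ny,pq,pv,px,py,qs,qt,qx,qy,st,sv,sx,sy,tx,vx,xy
∂2: piv[emp,emv,emx,ens,env,epv,epx,eqs,eqx,eqy,esv,esx,esy,evx,exy,mnq,mns,mnx,mny,mpq,mpy,mqs,mqy,mxy,npv] rk=25  ker:mpv,mpx,mvx,npx,nqs,nqy,nsv,nvx,nxy,pqy,pvx,qsx,qsy,qxy,sxy
∂3: piv[empv,empx,emvx,ensv,epvx,eqsx,eqsy,eqxy,esxy,mnqs,mpqy,npvx] rk=12  ker:mpvx,qsxy
rk∂_2=25

rank∂_2=25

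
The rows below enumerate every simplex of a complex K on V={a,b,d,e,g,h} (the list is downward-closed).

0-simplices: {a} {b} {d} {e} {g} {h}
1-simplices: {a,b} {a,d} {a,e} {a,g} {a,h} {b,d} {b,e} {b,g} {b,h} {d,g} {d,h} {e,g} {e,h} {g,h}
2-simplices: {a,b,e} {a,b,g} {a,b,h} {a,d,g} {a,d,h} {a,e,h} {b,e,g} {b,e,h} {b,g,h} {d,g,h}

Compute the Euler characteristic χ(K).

χ(K)=2

n_0=6 n_1=14 n_2=10
χ=+6−14+10=2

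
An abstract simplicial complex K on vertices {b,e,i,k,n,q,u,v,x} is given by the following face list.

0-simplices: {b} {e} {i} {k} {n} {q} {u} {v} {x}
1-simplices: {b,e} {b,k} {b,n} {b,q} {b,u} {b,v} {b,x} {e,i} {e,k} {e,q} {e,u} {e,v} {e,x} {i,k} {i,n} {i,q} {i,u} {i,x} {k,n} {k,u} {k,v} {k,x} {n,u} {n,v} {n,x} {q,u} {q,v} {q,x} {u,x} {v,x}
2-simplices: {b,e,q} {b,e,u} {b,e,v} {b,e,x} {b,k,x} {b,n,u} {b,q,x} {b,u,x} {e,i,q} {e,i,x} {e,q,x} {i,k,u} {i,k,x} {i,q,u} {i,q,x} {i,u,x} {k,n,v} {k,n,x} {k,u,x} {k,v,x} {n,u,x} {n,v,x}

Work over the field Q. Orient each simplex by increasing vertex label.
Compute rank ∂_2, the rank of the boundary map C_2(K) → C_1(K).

rank∂_2=18

n_0=9 n_1=30 n_2=22  [Q]
∂1: piv[be,bk,bn,bq,bu,bv,bx,ei] rk=8  ker:ek,eq,eu,ev,ex,ik,in,iq,iu,ix,kn,ku,kv,kx,nu,nv,nx,qu,qv,qx,ux,vx
∂2: piv[beq,beu,bev,bex,bkx,bnu,bqx,bux,eiq,eix,iku,ikx,iqu,iux,knv,knx,kvx,nux] rk=18  ker:eqx,iqx,kux,nvx
rk∂_2=18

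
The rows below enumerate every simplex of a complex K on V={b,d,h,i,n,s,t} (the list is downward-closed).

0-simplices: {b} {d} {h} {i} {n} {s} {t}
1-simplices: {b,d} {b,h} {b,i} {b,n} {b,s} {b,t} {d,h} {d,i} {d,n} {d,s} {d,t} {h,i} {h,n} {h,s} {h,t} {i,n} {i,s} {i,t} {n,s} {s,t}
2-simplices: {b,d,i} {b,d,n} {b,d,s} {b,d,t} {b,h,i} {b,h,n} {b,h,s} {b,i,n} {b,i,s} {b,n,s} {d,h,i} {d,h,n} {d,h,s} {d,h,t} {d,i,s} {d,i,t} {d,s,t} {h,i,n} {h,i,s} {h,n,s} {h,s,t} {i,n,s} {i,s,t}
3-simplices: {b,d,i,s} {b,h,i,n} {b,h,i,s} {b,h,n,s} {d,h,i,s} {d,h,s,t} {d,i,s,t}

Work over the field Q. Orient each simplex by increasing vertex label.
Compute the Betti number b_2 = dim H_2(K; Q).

n_0=7 n_1=20 n_2=23 n_3=7  [Q]
∂1: piv[bd,bh,bi,bn,bs,bt] rk=6  ker:dh,di,dn,ds,dt,hi,hn,hs,ht,in,is,it,ns,st
∂2: piv[bdi,bdn,bds,bdt,bhi,bhn,bhs,bin,bis,bns,dhi,dht,dit,dst] rk=14  ker:dhn,dhs,dis,hin,his,hns,hst,ins,ist
∂3: piv[bdis,bhin,bhis,bhns,dhis,dhst,dist] rk=7
b_2=(23−14)−7=2

b_2=2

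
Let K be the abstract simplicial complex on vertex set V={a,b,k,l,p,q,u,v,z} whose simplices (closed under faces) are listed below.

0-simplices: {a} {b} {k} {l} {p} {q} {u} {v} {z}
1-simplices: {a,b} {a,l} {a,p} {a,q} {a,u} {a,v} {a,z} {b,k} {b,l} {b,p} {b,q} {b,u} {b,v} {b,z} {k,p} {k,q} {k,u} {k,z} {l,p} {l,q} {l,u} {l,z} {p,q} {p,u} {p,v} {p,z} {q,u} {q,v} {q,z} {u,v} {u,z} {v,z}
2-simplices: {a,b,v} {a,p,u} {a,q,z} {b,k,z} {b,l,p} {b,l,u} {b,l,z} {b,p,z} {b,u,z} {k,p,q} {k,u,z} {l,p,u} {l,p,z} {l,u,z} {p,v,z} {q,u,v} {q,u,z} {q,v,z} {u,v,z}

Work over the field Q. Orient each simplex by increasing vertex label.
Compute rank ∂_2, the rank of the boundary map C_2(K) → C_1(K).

n_0=9 n_1=32 n_2=19  [Q]
∂1: piv[ab,al,ap,aq,au,av,az,bk] rk=8  ker:bl,bp,bq,bu,bv,bz,kp,kq,ku,kz,lp,lq,lu,lz,pq,pu,pv,pz,qu,qv,qz,uv,uz,vz
∂2: piv[abv,apu,aqz,bkz,blp,blu,blz,bpz,buz,kpq,kuz,lpu,pvz,quv,quz,qvz] rk=16  ker:lpz,luz,uvz
rk∂_2=16

rank∂_2=16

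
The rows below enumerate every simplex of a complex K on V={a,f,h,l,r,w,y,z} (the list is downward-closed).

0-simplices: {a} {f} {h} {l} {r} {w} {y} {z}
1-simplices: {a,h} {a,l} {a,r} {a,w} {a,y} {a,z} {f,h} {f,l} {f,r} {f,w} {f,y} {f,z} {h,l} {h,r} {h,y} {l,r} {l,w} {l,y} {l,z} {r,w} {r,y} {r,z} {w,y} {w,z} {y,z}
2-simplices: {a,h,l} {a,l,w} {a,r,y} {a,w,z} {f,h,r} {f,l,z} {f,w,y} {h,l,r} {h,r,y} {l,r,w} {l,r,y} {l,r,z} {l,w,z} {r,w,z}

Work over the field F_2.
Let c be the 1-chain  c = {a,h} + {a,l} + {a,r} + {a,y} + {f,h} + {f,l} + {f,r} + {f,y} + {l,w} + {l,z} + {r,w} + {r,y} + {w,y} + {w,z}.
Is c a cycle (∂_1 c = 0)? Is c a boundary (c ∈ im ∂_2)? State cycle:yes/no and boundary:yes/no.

n_0=8 n_1=25 n_2=14  [Z2]
∂1: piv[ah,al,ar,aw,ay,az,fh] rk=7  ker:fl,fr,fw,fy,fz,hl,hr,hy,lr,lw,ly,lz,rw,ry,rz,wy,wz,yz
∂2: piv[ahl,alw,ary,awz,fhr,flz,fwy,hlr,hry,lrw,lry,lrz,lwz] rk=13  ker:rwz
∂1c = 0
c vs im∂2: residual ≠ 0 ⇒ not boundary

cycle:yes boundary:no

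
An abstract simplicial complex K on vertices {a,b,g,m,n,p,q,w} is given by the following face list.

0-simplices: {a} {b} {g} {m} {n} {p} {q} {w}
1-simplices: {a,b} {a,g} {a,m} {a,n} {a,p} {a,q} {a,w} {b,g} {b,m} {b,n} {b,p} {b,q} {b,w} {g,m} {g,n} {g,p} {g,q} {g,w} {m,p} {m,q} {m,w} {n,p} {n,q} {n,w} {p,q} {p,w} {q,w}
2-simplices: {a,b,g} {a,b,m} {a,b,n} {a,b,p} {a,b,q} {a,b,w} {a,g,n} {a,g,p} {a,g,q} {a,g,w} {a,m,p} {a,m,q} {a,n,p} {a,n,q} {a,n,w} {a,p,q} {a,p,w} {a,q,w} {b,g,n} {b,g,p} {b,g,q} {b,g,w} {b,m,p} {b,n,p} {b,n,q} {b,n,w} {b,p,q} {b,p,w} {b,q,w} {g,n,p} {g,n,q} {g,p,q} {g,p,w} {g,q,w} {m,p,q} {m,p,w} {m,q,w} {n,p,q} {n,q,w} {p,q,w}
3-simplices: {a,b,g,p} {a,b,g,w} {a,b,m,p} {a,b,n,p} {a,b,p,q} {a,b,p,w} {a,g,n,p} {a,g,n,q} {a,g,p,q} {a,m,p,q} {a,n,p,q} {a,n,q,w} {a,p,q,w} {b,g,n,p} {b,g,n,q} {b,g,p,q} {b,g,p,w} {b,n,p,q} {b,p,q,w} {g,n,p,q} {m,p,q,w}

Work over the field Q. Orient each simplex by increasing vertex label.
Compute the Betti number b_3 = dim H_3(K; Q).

n_0=8 n_1=27 n_2=40 n_3=21  [Q]
∂1: piv[ab,ag,am,an,ap,aq,aw] rk=7  ker:bg,bm,bn,bp,bq,bw,gm,gn,gp,gq,gw,mp,mq,mw,np,nq,nw,pq,pw,qw
∂2: piv[abg,abm,abn,abp,abq,abw,agn,agp,agq,agw,amp,amq,anp,anq,anw,apq,apw,aqw,mpw] rk=19  ker:bgn,bgp,bgq,bgw,bmp,bnp,bnq,bnw,bpq,bpw,bqw,gnp,gnq,gpq,gpw,gqw,mpq,mqw,npq,nqw,pqw
∂3: piv[abgp,abgw,abmp,abnp,abpq,abpw,agnp,agnq,agpq,ampq,anpq,anqw,apqw,bgnp,bgnq,bgpq,bgpw,bpqw,mpqw] rk=19  ker:bnpq,gnpq
b_3=(21−19)−0=2

b_3=2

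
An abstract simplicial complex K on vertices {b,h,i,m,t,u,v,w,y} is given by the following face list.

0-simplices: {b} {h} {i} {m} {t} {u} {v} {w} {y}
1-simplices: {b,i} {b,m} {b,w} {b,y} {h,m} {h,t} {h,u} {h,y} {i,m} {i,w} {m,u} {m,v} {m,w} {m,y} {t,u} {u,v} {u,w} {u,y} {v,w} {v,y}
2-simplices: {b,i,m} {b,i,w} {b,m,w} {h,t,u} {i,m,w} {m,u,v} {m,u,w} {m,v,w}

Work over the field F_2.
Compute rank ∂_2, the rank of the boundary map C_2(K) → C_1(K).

n_0=9 n_1=20 n_2=8  [Z2]
∂1: piv[bi,bm,bw,by,hm,ht,hu,mv] rk=8  ker:hy,im,iw,mu,mw,my,tu,uv,uw,uy,vw,vy
∂2: piv[bim,biw,bmw,htu,muv,muw,mvw] rk=7  ker:imw
rk∂_2=7

rank∂_2=7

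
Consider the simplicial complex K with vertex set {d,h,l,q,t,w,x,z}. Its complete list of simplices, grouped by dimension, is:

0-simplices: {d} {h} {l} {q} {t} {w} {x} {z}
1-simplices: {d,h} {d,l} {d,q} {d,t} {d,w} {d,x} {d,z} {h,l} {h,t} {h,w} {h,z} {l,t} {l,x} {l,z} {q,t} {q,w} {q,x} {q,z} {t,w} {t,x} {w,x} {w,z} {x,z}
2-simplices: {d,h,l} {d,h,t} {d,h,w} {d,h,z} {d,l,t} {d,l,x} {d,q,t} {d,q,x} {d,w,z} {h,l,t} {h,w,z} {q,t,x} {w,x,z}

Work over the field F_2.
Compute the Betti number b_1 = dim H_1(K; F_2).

b_1=5

n_0=8 n_1=23 n_2=13  [Z2]
∂1: piv[dh,dl,dq,dt,dw,dx,dz] rk=7  ker:hl,ht,hw,hz,lt,lx,lz,qt,qw,qx,qz,tw,tx,wx,wz,xz
∂2: piv[dhl,dht,dhw,dhz,dlt,dlx,dqt,dqx,dwz,qtx,wxz] rk=11  ker:hlt,hwz
b_1=(23−7)−11=5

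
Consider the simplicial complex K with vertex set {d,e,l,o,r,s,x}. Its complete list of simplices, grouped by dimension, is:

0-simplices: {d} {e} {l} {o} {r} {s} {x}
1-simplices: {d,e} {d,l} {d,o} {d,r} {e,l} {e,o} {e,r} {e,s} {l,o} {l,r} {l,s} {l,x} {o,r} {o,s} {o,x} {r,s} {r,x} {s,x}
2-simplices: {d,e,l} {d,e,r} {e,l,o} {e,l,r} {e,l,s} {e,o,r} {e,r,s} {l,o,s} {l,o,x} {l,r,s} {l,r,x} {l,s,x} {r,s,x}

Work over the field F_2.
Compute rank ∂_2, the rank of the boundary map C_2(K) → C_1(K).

rank∂_2=11

n_0=7 n_1=18 n_2=13  [Z2]
∂1: piv[de,dl,do,dr,es,lx] rk=6  ker:el,eo,er,lo,lr,ls,or,os,ox,rs,rx,sx
∂2: piv[del,der,elo,elr,els,eor,ers,los,lox,lrx,lsx] rk=11  ker:lrs,rsx
rk∂_2=11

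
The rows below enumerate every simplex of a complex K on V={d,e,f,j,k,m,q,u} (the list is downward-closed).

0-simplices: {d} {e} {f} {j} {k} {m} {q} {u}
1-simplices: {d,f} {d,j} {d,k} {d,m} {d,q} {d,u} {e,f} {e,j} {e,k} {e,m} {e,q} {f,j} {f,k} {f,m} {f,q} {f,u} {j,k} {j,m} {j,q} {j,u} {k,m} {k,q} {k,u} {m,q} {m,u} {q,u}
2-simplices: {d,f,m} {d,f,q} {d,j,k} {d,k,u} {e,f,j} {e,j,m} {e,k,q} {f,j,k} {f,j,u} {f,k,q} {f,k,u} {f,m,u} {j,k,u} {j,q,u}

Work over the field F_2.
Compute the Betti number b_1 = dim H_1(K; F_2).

b_1=6

n_0=8 n_1=26 n_2=14  [Z2]
∂1: piv[df,dj,dk,dm,dq,du,ef] rk=7  ker:ej,ek,em,eq,fj,fk,fm,fq,fu,jk,jm,jq,ju,km,kq,ku,mq,mu,qu
∂2: piv[dfm,dfq,djk,dku,efj,ejm,ekq,fjk,fju,fkq,fku,fmu,jqu] rk=13  ker:jku
b_1=(26−7)−13=6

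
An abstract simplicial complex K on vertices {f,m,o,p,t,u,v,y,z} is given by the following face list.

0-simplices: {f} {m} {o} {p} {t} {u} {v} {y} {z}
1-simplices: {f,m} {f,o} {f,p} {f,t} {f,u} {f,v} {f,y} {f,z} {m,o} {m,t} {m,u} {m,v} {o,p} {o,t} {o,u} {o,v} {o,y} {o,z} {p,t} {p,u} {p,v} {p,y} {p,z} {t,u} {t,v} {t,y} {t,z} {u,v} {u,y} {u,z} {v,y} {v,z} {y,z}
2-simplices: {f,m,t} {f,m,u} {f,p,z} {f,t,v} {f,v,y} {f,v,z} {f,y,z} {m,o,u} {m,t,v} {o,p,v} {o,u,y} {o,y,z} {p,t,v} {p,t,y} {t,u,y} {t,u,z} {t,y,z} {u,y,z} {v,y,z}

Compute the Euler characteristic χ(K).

χ(K)=-5

n_0=9 n_1=33 n_2=19
χ=+9−33+19=-5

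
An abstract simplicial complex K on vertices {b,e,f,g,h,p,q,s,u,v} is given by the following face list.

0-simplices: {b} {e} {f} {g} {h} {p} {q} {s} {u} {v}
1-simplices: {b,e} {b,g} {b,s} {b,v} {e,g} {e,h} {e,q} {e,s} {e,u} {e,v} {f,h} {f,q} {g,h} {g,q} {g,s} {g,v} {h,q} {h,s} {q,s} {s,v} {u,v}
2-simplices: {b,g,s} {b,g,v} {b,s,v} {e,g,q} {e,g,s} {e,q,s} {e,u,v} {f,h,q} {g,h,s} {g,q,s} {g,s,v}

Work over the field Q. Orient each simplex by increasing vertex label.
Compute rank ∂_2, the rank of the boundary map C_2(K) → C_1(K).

rank∂_2=9

n_0=10 n_1=21 n_2=11  [Q]
∂1: piv[be,bg,bs,bv,eh,eq,eu,fh] rk=8  ker:eg,es,ev,fq,gh,gq,gs,gv,hq,hs,qs,sv,uv
∂2: piv[bgs,bgv,bsv,egq,egs,eqs,euv,fhq,ghs] rk=9  ker:gqs,gsv
rk∂_2=9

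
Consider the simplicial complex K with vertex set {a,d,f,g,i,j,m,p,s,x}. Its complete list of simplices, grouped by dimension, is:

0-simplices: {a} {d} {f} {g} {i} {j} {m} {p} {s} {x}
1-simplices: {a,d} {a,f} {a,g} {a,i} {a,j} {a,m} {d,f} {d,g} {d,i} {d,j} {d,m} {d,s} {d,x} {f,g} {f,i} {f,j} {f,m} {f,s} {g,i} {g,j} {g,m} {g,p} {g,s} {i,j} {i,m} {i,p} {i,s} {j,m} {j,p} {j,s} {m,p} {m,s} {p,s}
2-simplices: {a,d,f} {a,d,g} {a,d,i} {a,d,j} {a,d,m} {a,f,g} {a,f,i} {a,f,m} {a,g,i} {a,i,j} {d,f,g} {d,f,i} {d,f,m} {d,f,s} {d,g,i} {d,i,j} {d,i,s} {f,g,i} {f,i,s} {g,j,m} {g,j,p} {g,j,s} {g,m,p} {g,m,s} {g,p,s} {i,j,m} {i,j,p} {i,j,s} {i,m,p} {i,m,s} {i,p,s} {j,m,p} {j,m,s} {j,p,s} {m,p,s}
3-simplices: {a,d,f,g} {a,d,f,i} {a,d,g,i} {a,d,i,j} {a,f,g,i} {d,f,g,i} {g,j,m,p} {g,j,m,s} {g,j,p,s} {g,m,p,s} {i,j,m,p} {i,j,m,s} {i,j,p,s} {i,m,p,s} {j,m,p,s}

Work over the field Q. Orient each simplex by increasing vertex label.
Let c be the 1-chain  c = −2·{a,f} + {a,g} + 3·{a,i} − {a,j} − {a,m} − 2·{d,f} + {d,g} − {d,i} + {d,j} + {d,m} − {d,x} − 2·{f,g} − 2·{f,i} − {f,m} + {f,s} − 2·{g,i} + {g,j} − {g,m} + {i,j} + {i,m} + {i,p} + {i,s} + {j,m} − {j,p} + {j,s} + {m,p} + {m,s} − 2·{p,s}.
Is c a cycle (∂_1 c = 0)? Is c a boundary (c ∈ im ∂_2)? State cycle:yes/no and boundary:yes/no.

cycle:no boundary:no

n_0=10 n_1=33 n_2=35 n_3=15  [Q]
∂1: piv[ad,af,ag,ai,aj,am,ds,dx,gp] rk=9  ker:df,dg,di,dj,dm,fg,fi,fj,fm,fs,gi,gj,gm,gs,ij,im,ip,is,jm,jp,js,mp,ms,ps
∂2: piv[adf,adg,adi,adj,adm,afg,afi,afm,agi,aij,dfs,dis,gjm,gjp,gjs,gmp,gms,gps,ijm,ijp,ijs] rk=21  ker:dfg,dfi,dfm,dgi,dij,fgi,fis,imp,ims,ips,jmp,jms,jps,mps
∂3: piv[adfg,adfi,adgi,adij,afgi,gjmp,gjms,gjps,gmps,ijmp,ijms,ijps] rk=12  ker:dfgi,imps,jmps
∂1c = {d} + 2·{g} − 6·{i} + {j} − 2·{m} + 3·{p} + 2·{s} − {x}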